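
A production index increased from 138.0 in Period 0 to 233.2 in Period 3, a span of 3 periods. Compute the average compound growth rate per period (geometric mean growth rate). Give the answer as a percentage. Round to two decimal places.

Growth factor = (233.2/138.0)^(1/3) = (1.689855)^(1/3) = 1.191104
Growth rate = 1.191104 − 1 = 0.191104 = 19.1104%

19.11%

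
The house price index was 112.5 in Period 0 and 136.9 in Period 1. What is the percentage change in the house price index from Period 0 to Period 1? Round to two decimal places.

Change = (136.9 − 112.5) / 112.5 × 100
       = 24.4 / 112.5 × 100 = 21.6889%

21.69%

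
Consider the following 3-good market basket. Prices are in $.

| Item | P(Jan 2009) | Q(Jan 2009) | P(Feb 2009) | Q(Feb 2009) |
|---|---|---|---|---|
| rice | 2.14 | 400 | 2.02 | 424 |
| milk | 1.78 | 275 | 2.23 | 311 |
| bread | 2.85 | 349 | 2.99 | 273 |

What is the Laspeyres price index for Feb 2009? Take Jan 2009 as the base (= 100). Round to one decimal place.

105.3

Laspeyres price index uses base-period quantities as weights.
ΣP(Feb 2009)·Q(Jan 2009) = 2.02×400 + 2.23×275 + 2.99×349 = 808 + 613.25 + 1043.51 = 2464.76
ΣP(Jan 2009)·Q(Jan 2009) = 2.14×400 + 1.78×275 + 2.85×349 = 856 + 489.5 + 994.65 = 2340.15
Index = 2464.76 / 2340.15 × 100 = 105.3249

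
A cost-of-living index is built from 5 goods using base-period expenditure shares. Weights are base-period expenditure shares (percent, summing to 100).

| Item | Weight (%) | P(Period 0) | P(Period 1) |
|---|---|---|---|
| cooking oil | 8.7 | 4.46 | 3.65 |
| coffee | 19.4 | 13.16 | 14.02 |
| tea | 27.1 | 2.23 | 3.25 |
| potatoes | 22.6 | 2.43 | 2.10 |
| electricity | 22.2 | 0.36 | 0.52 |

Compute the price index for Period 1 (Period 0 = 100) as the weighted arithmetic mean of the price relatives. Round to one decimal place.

118.9

cooking oil: 8.7 × (3.65/4.46) = 8.7 × 0.818386 = 7.1200
coffee: 19.4 × (14.02/13.16) = 19.4 × 1.065350 = 20.6678
tea: 27.1 × (3.25/2.23) = 27.1 × 1.457399 = 39.4955
potatoes: 22.6 × (2.10/2.43) = 22.6 × 0.864198 = 19.5309
electricity: 22.2 × (0.52/0.36) = 22.2 × 1.444444 = 32.0667
Index = Σ wᵢ·(p₁ᵢ/p₀ᵢ) = 7.1200 + 20.6678 + 39.4955 + 19.5309 + 32.0667 = 118.8808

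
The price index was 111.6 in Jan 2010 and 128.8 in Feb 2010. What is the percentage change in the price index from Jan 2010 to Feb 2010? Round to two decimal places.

15.41%

Change = (128.8 − 111.6) / 111.6 × 100
       = 17.2 / 111.6 × 100 = 15.4122%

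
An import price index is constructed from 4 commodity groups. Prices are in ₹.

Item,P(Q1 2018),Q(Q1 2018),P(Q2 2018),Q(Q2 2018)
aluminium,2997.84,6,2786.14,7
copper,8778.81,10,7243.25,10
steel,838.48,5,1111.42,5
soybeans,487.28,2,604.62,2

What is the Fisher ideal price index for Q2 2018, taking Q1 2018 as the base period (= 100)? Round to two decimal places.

86.54

Laspeyres component (base-period weights):
ΣP(Q2 2018)Q(Q1 2018) = 2786.14×6 + 7243.25×10 + 1111.42×5 + 604.62×2 = 16716.84 + 72432.5 + 5557.1 + 1209.24 = 95915.68
ΣP(Q1 2018)Q(Q1 2018) = 2997.84×6 + 8778.81×10 + 838.48×5 + 487.28×2 = 17987.04 + 87788.1 + 4192.4 + 974.56 = 110942.1
L = 95915.68 / 110942.1 × 100 = 86.4556
Paasche component (current-period weights):
ΣP(Q2 2018)Q(Q2 2018) = 2786.14×7 + 7243.25×10 + 1111.42×5 + 604.62×2 = 19502.98 + 72432.5 + 5557.1 + 1209.24 = 98701.82
ΣP(Q1 2018)Q(Q2 2018) = 2997.84×7 + 8778.81×10 + 838.48×5 + 487.28×2 = 20984.88 + 87788.1 + 4192.4 + 974.56 = 113939.94
P = 98701.82 / 113939.94 × 100 = 86.6262
Fisher = √(L × P) = √(86.4556 × 86.6262) = 86.5409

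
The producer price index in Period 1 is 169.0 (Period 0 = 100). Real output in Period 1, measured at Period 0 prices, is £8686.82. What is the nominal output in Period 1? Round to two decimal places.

Nominal = Real × (Index/100) = 8686.82 × (169.0/100)
        = 8686.82 × 1.690 = 14680.7258

14680.73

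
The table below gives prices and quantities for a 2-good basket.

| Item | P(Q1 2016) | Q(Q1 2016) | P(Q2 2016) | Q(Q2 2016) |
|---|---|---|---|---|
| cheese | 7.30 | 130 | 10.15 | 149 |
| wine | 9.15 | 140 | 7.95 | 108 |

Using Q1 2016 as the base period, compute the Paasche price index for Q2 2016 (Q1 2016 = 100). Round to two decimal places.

Paasche price index uses current-period quantities as weights.
ΣP(Q2 2016)·Q(Q2 2016) = 10.15×149 + 7.95×108 = 1512.35 + 858.6 = 2370.95
ΣP(Q1 2016)·Q(Q2 2016) = 7.30×149 + 9.15×108 = 1087.7 + 988.2 = 2075.9
Index = 2370.95 / 2075.9 × 100 = 114.2131

114.21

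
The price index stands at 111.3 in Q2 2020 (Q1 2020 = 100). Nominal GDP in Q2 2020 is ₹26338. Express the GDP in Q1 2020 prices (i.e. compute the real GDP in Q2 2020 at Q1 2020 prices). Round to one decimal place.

Real = Nominal ÷ (Index/100) = 26338 ÷ (111.3/100)
     = 26338 ÷ 1.113 = 23663.9712

23664.0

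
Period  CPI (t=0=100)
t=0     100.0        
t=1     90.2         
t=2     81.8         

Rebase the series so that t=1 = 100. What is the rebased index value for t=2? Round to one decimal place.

90.7

Rebased(t=2) = 81.8 / 90.2 × 100 = 90.6874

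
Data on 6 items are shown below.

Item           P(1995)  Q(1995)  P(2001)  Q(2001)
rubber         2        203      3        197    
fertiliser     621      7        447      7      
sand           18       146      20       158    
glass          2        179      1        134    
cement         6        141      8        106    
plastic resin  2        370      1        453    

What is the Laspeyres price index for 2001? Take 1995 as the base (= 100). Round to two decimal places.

89.38

Laspeyres price index uses base-period quantities as weights.
ΣP(2001)·Q(1995) = 3×203 + 447×7 + 20×146 + 1×179 + 8×141 + 1×370 = 609 + 3129 + 2920 + 179 + 1128 + 370 = 8335
ΣP(1995)·Q(1995) = 2×203 + 621×7 + 18×146 + 2×179 + 6×141 + 2×370 = 406 + 4347 + 2628 + 358 + 846 + 740 = 9325
Index = 8335 / 9325 × 100 = 89.3834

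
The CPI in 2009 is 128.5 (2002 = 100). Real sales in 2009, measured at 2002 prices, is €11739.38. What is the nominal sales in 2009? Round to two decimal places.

Nominal = Real × (Index/100) = 11739.38 × (128.5/100)
        = 11739.38 × 1.285 = 15085.1033

15085.10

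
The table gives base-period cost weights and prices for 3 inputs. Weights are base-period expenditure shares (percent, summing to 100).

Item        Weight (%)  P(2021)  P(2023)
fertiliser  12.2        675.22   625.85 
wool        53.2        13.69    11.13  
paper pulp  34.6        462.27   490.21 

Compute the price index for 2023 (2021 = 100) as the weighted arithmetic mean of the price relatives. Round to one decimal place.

fertiliser: 12.2 × (625.85/675.22) = 12.2 × 0.926883 = 11.3080
wool: 53.2 × (11.13/13.69) = 53.2 × 0.813002 = 43.2517
paper pulp: 34.6 × (490.21/462.27) = 34.6 × 1.060441 = 36.6913
Index = Σ wᵢ·(p₁ᵢ/p₀ᵢ) = 11.3080 + 43.2517 + 36.6913 = 91.2509

91.3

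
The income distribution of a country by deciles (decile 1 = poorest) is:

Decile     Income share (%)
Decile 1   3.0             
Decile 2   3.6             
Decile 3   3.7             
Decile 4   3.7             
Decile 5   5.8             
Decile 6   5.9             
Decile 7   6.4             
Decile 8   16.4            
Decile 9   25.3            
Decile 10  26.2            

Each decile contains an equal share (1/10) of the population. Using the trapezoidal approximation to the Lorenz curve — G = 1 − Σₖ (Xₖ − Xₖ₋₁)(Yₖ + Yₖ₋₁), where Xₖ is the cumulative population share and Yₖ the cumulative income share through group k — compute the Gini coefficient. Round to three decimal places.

0.432

Cumulative income shares Yₖ: 0.0300, 0.0660, 0.1030, 0.1400, 0.1980, 0.2570, 0.3210, 0.4850, 0.7380, 1.0000
Σ (Xₖ−Xₖ₋₁)(Yₖ+Yₖ₋₁) = (1/10)(0.0300+0.0000) + (1/10)(0.0660+0.0300) + (1/10)(0.1030+0.0660) + (1/10)(0.1400+0.1030) + (1/10)(0.1980+0.1400) + (1/10)(0.2570+0.1980) + (1/10)(0.3210+0.2570) + (1/10)(0.4850+0.3210) + (1/10)(0.7380+0.4850) + (1/10)(1.0000+0.7380)
  = 0.0030 + 0.0096 + 0.0169 + 0.0243 + 0.0338 + 0.0455 + 0.0578 + 0.0806 + 0.1223 + 0.1738 = 0.5676
G = 1 − 0.5676 = 0.4324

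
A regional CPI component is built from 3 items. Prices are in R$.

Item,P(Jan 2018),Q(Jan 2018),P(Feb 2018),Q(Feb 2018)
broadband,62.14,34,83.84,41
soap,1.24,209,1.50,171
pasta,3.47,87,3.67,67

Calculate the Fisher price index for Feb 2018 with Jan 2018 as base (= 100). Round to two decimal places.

Laspeyres component (base-period weights):
ΣP(Feb 2018)Q(Jan 2018) = 83.84×34 + 1.50×209 + 3.67×87 = 2850.56 + 313.5 + 319.29 = 3483.35
ΣP(Jan 2018)Q(Jan 2018) = 62.14×34 + 1.24×209 + 3.47×87 = 2112.76 + 259.16 + 301.89 = 2673.81
L = 3483.35 / 2673.81 × 100 = 130.2766
Paasche component (current-period weights):
ΣP(Feb 2018)Q(Feb 2018) = 83.84×41 + 1.50×171 + 3.67×67 = 3437.44 + 256.5 + 245.89 = 3939.83
ΣP(Jan 2018)Q(Feb 2018) = 62.14×41 + 1.24×171 + 3.47×67 = 2547.74 + 212.04 + 232.49 = 2992.27
P = 3939.83 / 2992.27 × 100 = 131.6669
Fisher = √(L × P) = √(130.2766 × 131.6669) = 130.9699

130.97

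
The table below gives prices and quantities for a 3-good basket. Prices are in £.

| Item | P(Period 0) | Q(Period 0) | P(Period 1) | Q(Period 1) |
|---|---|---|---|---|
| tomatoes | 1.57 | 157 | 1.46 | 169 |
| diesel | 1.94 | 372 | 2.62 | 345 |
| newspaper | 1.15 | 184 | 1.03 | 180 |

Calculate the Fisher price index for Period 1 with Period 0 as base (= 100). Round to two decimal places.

Laspeyres component (base-period weights):
ΣP(Period 1)Q(Period 0) = 1.46×157 + 2.62×372 + 1.03×184 = 229.22 + 974.64 + 189.52 = 1393.38
ΣP(Period 0)Q(Period 0) = 1.57×157 + 1.94×372 + 1.15×184 = 246.49 + 721.68 + 211.6 = 1179.77
L = 1393.38 / 1179.77 × 100 = 118.1061
Paasche component (current-period weights):
ΣP(Period 1)Q(Period 1) = 1.46×169 + 2.62×345 + 1.03×180 = 246.74 + 903.9 + 185.4 = 1336.04
ΣP(Period 0)Q(Period 1) = 1.57×169 + 1.94×345 + 1.15×180 = 265.33 + 669.3 + 207 = 1141.63
P = 1336.04 / 1141.63 × 100 = 117.0292
Fisher = √(L × P) = √(118.1061 × 117.0292) = 117.5664

117.57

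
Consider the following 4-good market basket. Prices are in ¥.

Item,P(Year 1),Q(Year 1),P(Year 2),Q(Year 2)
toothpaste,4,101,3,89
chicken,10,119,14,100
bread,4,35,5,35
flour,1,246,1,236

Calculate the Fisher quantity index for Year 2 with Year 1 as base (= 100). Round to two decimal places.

87.21

Laspeyres component (base-period weights):
ΣP(Year 1)Q(Year 2) = 4×89 + 10×100 + 4×35 + 1×236 = 356 + 1000 + 140 + 236 = 1732
ΣP(Year 1)Q(Year 1) = 4×101 + 10×119 + 4×35 + 1×246 = 404 + 1190 + 140 + 246 = 1980
L = 1732 / 1980 × 100 = 87.4747
Paasche component (current-period weights):
ΣP(Year 2)Q(Year 2) = 3×89 + 14×100 + 5×35 + 1×236 = 267 + 1400 + 175 + 236 = 2078
ΣP(Year 2)Q(Year 1) = 3×101 + 14×119 + 5×35 + 1×246 = 303 + 1666 + 175 + 246 = 2390
P = 2078 / 2390 × 100 = 86.9456
Fisher = √(L × P) = √(87.4747 × 86.9456) = 87.2098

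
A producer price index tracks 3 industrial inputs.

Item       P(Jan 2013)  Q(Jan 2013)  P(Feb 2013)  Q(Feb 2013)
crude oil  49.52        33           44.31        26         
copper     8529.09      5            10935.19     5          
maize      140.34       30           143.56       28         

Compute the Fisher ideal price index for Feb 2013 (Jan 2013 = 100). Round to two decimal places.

124.85

Laspeyres component (base-period weights):
ΣP(Feb 2013)Q(Jan 2013) = 44.31×33 + 10935.19×5 + 143.56×30 = 1462.23 + 54675.95 + 4306.8 = 60444.98
ΣP(Jan 2013)Q(Jan 2013) = 49.52×33 + 8529.09×5 + 140.34×30 = 1634.16 + 42645.45 + 4210.2 = 48489.81
L = 60444.98 / 48489.81 × 100 = 124.6550
Paasche component (current-period weights):
ΣP(Feb 2013)Q(Feb 2013) = 44.31×26 + 10935.19×5 + 143.56×28 = 1152.06 + 54675.95 + 4019.68 = 59847.69
ΣP(Jan 2013)Q(Feb 2013) = 49.52×26 + 8529.09×5 + 140.34×28 = 1287.52 + 42645.45 + 3929.52 = 47862.49
P = 59847.69 / 47862.49 × 100 = 125.0409
Fisher = √(L × P) = √(124.6550 × 125.0409) = 124.8478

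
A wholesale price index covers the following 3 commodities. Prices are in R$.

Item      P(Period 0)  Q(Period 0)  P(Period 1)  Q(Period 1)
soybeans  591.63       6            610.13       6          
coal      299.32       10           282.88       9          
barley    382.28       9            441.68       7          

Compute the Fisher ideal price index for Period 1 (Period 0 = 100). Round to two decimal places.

104.53

Laspeyres component (base-period weights):
ΣP(Period 1)Q(Period 0) = 610.13×6 + 282.88×10 + 441.68×9 = 3660.78 + 2828.8 + 3975.12 = 10464.7
ΣP(Period 0)Q(Period 0) = 591.63×6 + 299.32×10 + 382.28×9 = 3549.78 + 2993.2 + 3440.52 = 9983.5
L = 10464.7 / 9983.5 × 100 = 104.8200
Paasche component (current-period weights):
ΣP(Period 1)Q(Period 1) = 610.13×6 + 282.88×9 + 441.68×7 = 3660.78 + 2545.92 + 3091.76 = 9298.46
ΣP(Period 0)Q(Period 1) = 591.63×6 + 299.32×9 + 382.28×7 = 3549.78 + 2693.88 + 2675.96 = 8919.62
P = 9298.46 / 8919.62 × 100 = 104.2473
Fisher = √(L × P) = √(104.8200 × 104.2473) = 104.5332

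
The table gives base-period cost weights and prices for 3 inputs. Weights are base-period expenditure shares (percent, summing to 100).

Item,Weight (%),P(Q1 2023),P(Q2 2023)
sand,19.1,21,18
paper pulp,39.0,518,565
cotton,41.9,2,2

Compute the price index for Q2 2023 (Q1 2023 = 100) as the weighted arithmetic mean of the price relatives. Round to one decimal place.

sand: 19.1 × (18/21) = 19.1 × 0.857143 = 16.3714
paper pulp: 39.0 × (565/518) = 39.0 × 1.090734 = 42.5386
cotton: 41.9 × (2/2) = 41.9 × 1.000000 = 41.9000
Index = Σ wᵢ·(p₁ᵢ/p₀ᵢ) = 16.3714 + 42.5386 + 41.9000 = 100.8100

100.8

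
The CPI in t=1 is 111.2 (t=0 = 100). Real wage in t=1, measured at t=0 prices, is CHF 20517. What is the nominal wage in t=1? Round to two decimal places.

Nominal = Real × (Index/100) = 20517 × (111.2/100)
        = 20517 × 1.112 = 22814.9040

22814.90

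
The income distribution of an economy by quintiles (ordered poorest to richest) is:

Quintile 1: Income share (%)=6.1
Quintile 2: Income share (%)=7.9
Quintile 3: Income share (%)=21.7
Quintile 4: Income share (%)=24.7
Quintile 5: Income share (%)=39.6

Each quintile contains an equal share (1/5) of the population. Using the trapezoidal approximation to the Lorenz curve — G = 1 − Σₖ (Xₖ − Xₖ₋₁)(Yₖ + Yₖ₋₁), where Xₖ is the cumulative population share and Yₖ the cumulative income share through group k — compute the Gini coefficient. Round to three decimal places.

0.335

Cumulative income shares Yₖ: 0.0610, 0.1400, 0.3570, 0.6040, 1.0000
Σ (Xₖ−Xₖ₋₁)(Yₖ+Yₖ₋₁) = (1/5)(0.0610+0.0000) + (1/5)(0.1400+0.0610) + (1/5)(0.3570+0.1400) + (1/5)(0.6040+0.3570) + (1/5)(1.0000+0.6040)
  = 0.0122 + 0.0402 + 0.0994 + 0.1922 + 0.3208 = 0.6648
G = 1 − 0.6648 = 0.3352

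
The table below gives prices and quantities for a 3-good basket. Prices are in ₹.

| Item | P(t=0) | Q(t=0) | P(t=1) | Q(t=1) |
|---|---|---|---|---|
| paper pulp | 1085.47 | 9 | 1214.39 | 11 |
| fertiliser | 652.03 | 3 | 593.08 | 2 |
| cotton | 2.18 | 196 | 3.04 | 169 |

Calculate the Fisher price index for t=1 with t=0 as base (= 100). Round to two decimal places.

Laspeyres component (base-period weights):
ΣP(t=1)Q(t=0) = 1214.39×9 + 593.08×3 + 3.04×196 = 10929.51 + 1779.24 + 595.84 = 13304.59
ΣP(t=0)Q(t=0) = 1085.47×9 + 652.03×3 + 2.18×196 = 9769.23 + 1956.09 + 427.28 = 12152.6
L = 13304.59 / 12152.6 × 100 = 109.4794
Paasche component (current-period weights):
ΣP(t=1)Q(t=1) = 1214.39×11 + 593.08×2 + 3.04×169 = 13358.29 + 1186.16 + 513.76 = 15058.21
ΣP(t=0)Q(t=1) = 1085.47×11 + 652.03×2 + 2.18×169 = 11940.17 + 1304.06 + 368.42 = 13612.65
P = 15058.21 / 13612.65 × 100 = 110.6192
Fisher = √(L × P) = √(109.4794 × 110.6192) = 110.0478

110.05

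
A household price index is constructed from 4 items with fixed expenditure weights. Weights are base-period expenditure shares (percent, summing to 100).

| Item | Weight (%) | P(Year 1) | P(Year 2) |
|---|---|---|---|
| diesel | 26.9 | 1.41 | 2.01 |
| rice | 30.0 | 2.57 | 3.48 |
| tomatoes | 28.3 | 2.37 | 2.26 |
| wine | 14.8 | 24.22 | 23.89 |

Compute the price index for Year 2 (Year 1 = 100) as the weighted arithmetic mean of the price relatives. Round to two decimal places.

diesel: 26.9 × (2.01/1.41) = 26.9 × 1.425532 = 38.3468
rice: 30.0 × (3.48/2.57) = 30.0 × 1.354086 = 40.6226
tomatoes: 28.3 × (2.26/2.37) = 28.3 × 0.953586 = 26.9865
wine: 14.8 × (23.89/24.22) = 14.8 × 0.986375 = 14.5983
Index = Σ wᵢ·(p₁ᵢ/p₀ᵢ) = 38.3468 + 40.6226 + 26.9865 + 14.5983 = 120.5542

120.55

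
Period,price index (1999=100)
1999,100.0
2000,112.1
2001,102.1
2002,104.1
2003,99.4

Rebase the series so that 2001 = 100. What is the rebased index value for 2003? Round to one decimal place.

Rebased(2003) = 99.4 / 102.1 × 100 = 97.3555

97.4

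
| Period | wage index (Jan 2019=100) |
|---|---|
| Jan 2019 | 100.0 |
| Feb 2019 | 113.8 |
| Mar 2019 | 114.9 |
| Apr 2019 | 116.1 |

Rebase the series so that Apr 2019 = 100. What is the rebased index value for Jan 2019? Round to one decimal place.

86.1

Rebased(Jan 2019) = 100.0 / 116.1 × 100 = 86.1326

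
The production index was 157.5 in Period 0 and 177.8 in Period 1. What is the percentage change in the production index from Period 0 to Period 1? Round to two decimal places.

12.89%

Change = (177.8 − 157.5) / 157.5 × 100
       = 20.3 / 157.5 × 100 = 12.8889%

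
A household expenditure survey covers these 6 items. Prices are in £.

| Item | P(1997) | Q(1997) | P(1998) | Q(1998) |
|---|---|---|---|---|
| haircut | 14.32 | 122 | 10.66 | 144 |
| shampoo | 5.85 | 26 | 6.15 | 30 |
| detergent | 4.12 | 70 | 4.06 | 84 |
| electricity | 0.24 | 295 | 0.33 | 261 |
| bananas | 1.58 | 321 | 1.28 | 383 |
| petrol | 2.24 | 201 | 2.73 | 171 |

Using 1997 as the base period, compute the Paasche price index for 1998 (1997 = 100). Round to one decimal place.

85.4

Paasche price index uses current-period quantities as weights.
ΣP(1998)·Q(1998) = 10.66×144 + 6.15×30 + 4.06×84 + 0.33×261 + 1.28×383 + 2.73×171 = 1535.04 + 184.5 + 341.04 + 86.13 + 490.24 + 466.83 = 3103.78
ΣP(1997)·Q(1998) = 14.32×144 + 5.85×30 + 4.12×84 + 0.24×261 + 1.58×383 + 2.24×171 = 2062.08 + 175.5 + 346.08 + 62.64 + 605.14 + 383.04 = 3634.48
Index = 3103.78 / 3634.48 × 100 = 85.3982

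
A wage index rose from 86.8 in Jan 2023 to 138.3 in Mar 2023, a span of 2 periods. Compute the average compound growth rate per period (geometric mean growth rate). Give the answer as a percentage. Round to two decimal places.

Growth factor = (138.3/86.8)^(1/2) = (1.593318)^(1/2) = 1.262267
Growth rate = 1.262267 − 1 = 0.262267 = 26.2267%

26.23%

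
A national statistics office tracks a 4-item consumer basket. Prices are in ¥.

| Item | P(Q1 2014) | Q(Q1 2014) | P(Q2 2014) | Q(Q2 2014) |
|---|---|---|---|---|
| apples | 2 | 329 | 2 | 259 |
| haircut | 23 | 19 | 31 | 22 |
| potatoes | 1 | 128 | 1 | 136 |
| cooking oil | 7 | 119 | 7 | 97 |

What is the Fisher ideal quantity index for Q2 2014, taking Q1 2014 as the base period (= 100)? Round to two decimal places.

90.35

Laspeyres component (base-period weights):
ΣP(Q1 2014)Q(Q2 2014) = 2×259 + 23×22 + 1×136 + 7×97 = 518 + 506 + 136 + 679 = 1839
ΣP(Q1 2014)Q(Q1 2014) = 2×329 + 23×19 + 1×128 + 7×119 = 658 + 437 + 128 + 833 = 2056
L = 1839 / 2056 × 100 = 89.4455
Paasche component (current-period weights):
ΣP(Q2 2014)Q(Q2 2014) = 2×259 + 31×22 + 1×136 + 7×97 = 518 + 682 + 136 + 679 = 2015
ΣP(Q2 2014)Q(Q1 2014) = 2×329 + 31×19 + 1×128 + 7×119 = 658 + 589 + 128 + 833 = 2208
P = 2015 / 2208 × 100 = 91.2591
Fisher = √(L × P) = √(89.4455 × 91.2591) = 90.3477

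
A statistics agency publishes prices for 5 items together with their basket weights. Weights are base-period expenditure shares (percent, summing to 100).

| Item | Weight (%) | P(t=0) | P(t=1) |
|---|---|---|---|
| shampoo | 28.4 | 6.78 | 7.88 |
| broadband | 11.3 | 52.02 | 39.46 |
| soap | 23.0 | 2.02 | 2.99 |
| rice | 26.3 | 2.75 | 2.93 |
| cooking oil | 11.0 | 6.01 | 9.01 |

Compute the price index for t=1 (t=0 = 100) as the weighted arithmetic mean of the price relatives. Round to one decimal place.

shampoo: 28.4 × (7.88/6.78) = 28.4 × 1.162242 = 33.0077
broadband: 11.3 × (39.46/52.02) = 11.3 × 0.758554 = 8.5717
soap: 23.0 × (2.99/2.02) = 23.0 × 1.480198 = 34.0446
rice: 26.3 × (2.93/2.75) = 26.3 × 1.065455 = 28.0215
cooking oil: 11.0 × (9.01/6.01) = 11.0 × 1.499168 = 16.4908
Index = Σ wᵢ·(p₁ᵢ/p₀ᵢ) = 33.0077 + 8.5717 + 34.0446 + 28.0215 + 16.4908 = 120.1362

120.1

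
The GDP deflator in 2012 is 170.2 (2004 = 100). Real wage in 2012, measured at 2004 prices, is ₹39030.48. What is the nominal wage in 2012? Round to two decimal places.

Nominal = Real × (Index/100) = 39030.48 × (170.2/100)
        = 39030.48 × 1.702 = 66429.8770

66429.88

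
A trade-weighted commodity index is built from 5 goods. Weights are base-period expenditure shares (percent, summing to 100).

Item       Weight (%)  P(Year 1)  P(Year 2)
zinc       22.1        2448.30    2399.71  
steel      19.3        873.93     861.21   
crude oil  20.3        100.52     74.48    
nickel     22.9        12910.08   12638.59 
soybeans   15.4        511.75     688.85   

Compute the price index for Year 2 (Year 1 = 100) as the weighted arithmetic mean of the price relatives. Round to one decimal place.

98.9

zinc: 22.1 × (2399.71/2448.30) = 22.1 × 0.980154 = 21.6614
steel: 19.3 × (861.21/873.93) = 19.3 × 0.985445 = 19.0191
crude oil: 20.3 × (74.48/100.52) = 20.3 × 0.740947 = 15.0412
nickel: 22.9 × (12638.59/12910.08) = 22.9 × 0.978971 = 22.4184
soybeans: 15.4 × (688.85/511.75) = 15.4 × 1.346067 = 20.7294
Index = Σ wᵢ·(p₁ᵢ/p₀ᵢ) = 21.6614 + 19.0191 + 15.0412 + 22.4184 + 20.7294 = 98.8696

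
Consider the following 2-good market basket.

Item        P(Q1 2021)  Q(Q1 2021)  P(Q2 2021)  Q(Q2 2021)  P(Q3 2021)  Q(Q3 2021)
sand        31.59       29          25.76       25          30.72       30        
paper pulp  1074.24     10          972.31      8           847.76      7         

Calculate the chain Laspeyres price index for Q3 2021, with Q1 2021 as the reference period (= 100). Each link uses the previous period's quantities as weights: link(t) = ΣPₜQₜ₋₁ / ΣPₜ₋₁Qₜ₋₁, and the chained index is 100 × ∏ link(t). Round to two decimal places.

Link Q1 2021→Q2 2021:
ΣP(Q2 2021)Q(Q1 2021) = 25.76×29 + 972.31×10 = 747.04 + 9723.1 = 10470.14
ΣP(Q1 2021)Q(Q1 2021) = 31.59×29 + 1074.24×10 = 916.11 + 10742.4 = 11658.51
link = 10470.14/11658.51 = 0.898068
Link Q2 2021→Q3 2021:
ΣP(Q3 2021)Q(Q2 2021) = 30.72×25 + 847.76×8 = 768 + 6782.08 = 7550.08
ΣP(Q2 2021)Q(Q2 2021) = 25.76×25 + 972.31×8 = 644 + 7778.48 = 8422.48
link = 7550.08/8422.48 = 0.896420
Chained index = 100 × 0.898068 × 0.896420 = 80.5047

80.50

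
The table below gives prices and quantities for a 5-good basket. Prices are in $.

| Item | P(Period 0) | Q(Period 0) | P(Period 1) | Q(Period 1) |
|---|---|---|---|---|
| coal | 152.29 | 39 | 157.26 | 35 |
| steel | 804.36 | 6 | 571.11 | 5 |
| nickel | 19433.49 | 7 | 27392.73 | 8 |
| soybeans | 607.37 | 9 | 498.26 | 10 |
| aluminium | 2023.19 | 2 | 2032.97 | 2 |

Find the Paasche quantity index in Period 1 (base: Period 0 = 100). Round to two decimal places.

Paasche quantity index uses current-period prices as weights.
ΣP(Period 1)·Q(Period 1) = 157.26×35 + 571.11×5 + 27392.73×8 + 498.26×10 + 2032.97×2 = 5504.1 + 2855.55 + 219141.84 + 4982.6 + 4065.94 = 236550.03
ΣP(Period 1)·Q(Period 0) = 157.26×39 + 571.11×6 + 27392.73×7 + 498.26×9 + 2032.97×2 = 6133.14 + 3426.66 + 191749.11 + 4484.34 + 4065.94 = 209859.19
Index = 236550.03 / 209859.19 × 100 = 112.7185

112.72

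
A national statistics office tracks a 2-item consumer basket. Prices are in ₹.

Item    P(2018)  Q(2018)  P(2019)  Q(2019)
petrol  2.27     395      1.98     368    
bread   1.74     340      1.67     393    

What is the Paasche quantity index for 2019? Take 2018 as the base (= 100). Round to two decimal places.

102.60

Paasche quantity index uses current-period prices as weights.
ΣP(2019)·Q(2019) = 1.98×368 + 1.67×393 = 728.64 + 656.31 = 1384.95
ΣP(2019)·Q(2018) = 1.98×395 + 1.67×340 = 782.1 + 567.8 = 1349.9
Index = 1384.95 / 1349.9 × 100 = 102.5965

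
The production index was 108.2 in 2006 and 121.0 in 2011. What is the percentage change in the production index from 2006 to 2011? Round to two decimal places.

11.83%

Change = (121.0 − 108.2) / 108.2 × 100
       = 12.8 / 108.2 × 100 = 11.8299%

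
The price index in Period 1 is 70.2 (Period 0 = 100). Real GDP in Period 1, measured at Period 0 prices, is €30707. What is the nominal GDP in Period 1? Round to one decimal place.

Nominal = Real × (Index/100) = 30707 × (70.2/100)
        = 30707 × 0.702 = 21556.3140

21556.3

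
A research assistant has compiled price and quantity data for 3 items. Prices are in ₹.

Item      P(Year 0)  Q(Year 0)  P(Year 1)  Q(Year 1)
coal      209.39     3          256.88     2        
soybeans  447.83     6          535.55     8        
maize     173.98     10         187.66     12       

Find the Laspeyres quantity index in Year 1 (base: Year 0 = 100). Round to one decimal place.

120.5

Laspeyres quantity index uses base-period prices as weights.
ΣP(Year 0)·Q(Year 1) = 209.39×2 + 447.83×8 + 173.98×12 = 418.78 + 3582.64 + 2087.76 = 6089.18
ΣP(Year 0)·Q(Year 0) = 209.39×3 + 447.83×6 + 173.98×10 = 628.17 + 2686.98 + 1739.8 = 5054.95
Index = 6089.18 / 5054.95 × 100 = 120.4597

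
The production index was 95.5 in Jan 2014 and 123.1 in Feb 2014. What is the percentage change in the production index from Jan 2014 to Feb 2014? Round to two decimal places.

Change = (123.1 − 95.5) / 95.5 × 100
       = 27.6 / 95.5 × 100 = 28.9005%

28.90%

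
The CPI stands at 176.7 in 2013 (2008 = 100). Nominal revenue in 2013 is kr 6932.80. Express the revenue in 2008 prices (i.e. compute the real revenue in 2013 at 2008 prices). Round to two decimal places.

Real = Nominal ÷ (Index/100) = 6932.80 ÷ (176.7/100)
     = 6932.80 ÷ 1.767 = 3923.4861

3923.49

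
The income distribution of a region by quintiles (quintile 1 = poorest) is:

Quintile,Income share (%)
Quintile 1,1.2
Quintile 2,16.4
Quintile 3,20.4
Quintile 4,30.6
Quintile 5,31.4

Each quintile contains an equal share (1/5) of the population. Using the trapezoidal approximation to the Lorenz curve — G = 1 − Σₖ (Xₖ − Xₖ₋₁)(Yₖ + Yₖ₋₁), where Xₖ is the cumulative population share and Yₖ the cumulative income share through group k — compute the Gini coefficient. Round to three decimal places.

0.298

Cumulative income shares Yₖ: 0.0120, 0.1760, 0.3800, 0.6860, 1.0000
Σ (Xₖ−Xₖ₋₁)(Yₖ+Yₖ₋₁) = (1/5)(0.0120+0.0000) + (1/5)(0.1760+0.0120) + (1/5)(0.3800+0.1760) + (1/5)(0.6860+0.3800) + (1/5)(1.0000+0.6860)
  = 0.0024 + 0.0376 + 0.1112 + 0.2132 + 0.3372 = 0.7016
G = 1 − 0.7016 = 0.2984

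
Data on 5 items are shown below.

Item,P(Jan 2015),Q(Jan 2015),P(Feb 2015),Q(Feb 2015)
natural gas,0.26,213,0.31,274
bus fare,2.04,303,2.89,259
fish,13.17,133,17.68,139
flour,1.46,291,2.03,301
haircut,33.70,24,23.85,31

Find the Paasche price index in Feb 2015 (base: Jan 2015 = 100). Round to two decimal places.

118.57

Paasche price index uses current-period quantities as weights.
ΣP(Feb 2015)·Q(Feb 2015) = 0.31×274 + 2.89×259 + 17.68×139 + 2.03×301 + 23.85×31 = 84.94 + 748.51 + 2457.52 + 611.03 + 739.35 = 4641.35
ΣP(Jan 2015)·Q(Feb 2015) = 0.26×274 + 2.04×259 + 13.17×139 + 1.46×301 + 33.70×31 = 71.24 + 528.36 + 1830.63 + 439.46 + 1044.7 = 3914.39
Index = 4641.35 / 3914.39 × 100 = 118.5715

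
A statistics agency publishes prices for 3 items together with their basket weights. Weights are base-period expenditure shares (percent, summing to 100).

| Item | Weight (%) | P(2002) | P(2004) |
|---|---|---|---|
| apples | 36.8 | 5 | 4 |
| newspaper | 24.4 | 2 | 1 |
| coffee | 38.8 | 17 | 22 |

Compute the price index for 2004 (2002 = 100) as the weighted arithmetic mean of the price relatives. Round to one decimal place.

apples: 36.8 × (4/5) = 36.8 × 0.800000 = 29.4400
newspaper: 24.4 × (1/2) = 24.4 × 0.500000 = 12.2000
coffee: 38.8 × (22/17) = 38.8 × 1.294118 = 50.2118
Index = Σ wᵢ·(p₁ᵢ/p₀ᵢ) = 29.4400 + 12.2000 + 50.2118 = 91.8518

91.9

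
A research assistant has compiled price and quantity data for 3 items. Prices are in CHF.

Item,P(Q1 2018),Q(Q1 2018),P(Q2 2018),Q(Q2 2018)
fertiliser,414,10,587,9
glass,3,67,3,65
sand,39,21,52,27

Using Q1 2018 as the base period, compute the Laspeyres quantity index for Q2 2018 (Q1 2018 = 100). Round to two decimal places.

Laspeyres quantity index uses base-period prices as weights.
ΣP(Q1 2018)·Q(Q2 2018) = 414×9 + 3×65 + 39×27 = 3726 + 195 + 1053 = 4974
ΣP(Q1 2018)·Q(Q1 2018) = 414×10 + 3×67 + 39×21 = 4140 + 201 + 819 = 5160
Index = 4974 / 5160 × 100 = 96.3953

96.40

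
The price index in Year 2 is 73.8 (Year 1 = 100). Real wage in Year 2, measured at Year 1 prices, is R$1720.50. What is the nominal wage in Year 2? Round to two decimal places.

Nominal = Real × (Index/100) = 1720.50 × (73.8/100)
        = 1720.50 × 0.738 = 1269.7290

1269.73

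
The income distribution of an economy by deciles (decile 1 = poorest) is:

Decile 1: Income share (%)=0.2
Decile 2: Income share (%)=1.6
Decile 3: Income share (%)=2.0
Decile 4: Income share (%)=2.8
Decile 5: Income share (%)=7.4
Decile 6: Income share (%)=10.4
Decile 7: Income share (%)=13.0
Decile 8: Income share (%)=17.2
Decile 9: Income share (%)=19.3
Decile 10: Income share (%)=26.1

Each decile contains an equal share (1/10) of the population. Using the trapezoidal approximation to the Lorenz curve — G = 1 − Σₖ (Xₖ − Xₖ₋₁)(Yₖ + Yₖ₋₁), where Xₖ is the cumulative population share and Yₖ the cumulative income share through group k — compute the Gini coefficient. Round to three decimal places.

Cumulative income shares Yₖ: 0.0020, 0.0180, 0.0380, 0.0660, 0.1400, 0.2440, 0.3740, 0.5460, 0.7390, 1.0000
Σ (Xₖ−Xₖ₋₁)(Yₖ+Yₖ₋₁) = (1/10)(0.0020+0.0000) + (1/10)(0.0180+0.0020) + (1/10)(0.0380+0.0180) + (1/10)(0.0660+0.0380) + (1/10)(0.1400+0.0660) + (1/10)(0.2440+0.1400) + (1/10)(0.3740+0.2440) + (1/10)(0.5460+0.3740) + (1/10)(0.7390+0.5460) + (1/10)(1.0000+0.7390)
  = 0.0002 + 0.0020 + 0.0056 + 0.0104 + 0.0206 + 0.0384 + 0.0618 + 0.0920 + 0.1285 + 0.1739 = 0.5334
G = 1 − 0.5334 = 0.4666

0.467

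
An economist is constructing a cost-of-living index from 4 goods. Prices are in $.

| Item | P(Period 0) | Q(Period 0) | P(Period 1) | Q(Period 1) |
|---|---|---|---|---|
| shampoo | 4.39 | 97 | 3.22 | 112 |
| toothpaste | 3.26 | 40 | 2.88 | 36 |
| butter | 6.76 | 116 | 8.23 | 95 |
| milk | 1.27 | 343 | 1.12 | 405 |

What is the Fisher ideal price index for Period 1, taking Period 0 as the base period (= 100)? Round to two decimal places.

97.85

Laspeyres component (base-period weights):
ΣP(Period 1)Q(Period 0) = 3.22×97 + 2.88×40 + 8.23×116 + 1.12×343 = 312.34 + 115.2 + 954.68 + 384.16 = 1766.38
ΣP(Period 0)Q(Period 0) = 4.39×97 + 3.26×40 + 6.76×116 + 1.27×343 = 425.83 + 130.4 + 784.16 + 435.61 = 1776
L = 1766.38 / 1776 × 100 = 99.4583
Paasche component (current-period weights):
ΣP(Period 1)Q(Period 1) = 3.22×112 + 2.88×36 + 8.23×95 + 1.12×405 = 360.64 + 103.68 + 781.85 + 453.6 = 1699.77
ΣP(Period 0)Q(Period 1) = 4.39×112 + 3.26×36 + 6.76×95 + 1.27×405 = 491.68 + 117.36 + 642.2 + 514.35 = 1765.59
P = 1699.77 / 1765.59 × 100 = 96.2721
Fisher = √(L × P) = √(99.4583 × 96.2721) = 97.8522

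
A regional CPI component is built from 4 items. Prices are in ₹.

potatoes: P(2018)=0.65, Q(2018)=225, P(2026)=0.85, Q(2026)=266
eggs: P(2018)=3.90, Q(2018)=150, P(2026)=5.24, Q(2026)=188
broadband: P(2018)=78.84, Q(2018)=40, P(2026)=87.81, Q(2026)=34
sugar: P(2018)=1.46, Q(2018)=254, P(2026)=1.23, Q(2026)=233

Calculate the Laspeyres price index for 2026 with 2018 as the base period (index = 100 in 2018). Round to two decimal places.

112.84

Laspeyres price index uses base-period quantities as weights.
ΣP(2026)·Q(2018) = 0.85×225 + 5.24×150 + 87.81×40 + 1.23×254 = 191.25 + 786 + 3512.4 + 312.42 = 4802.07
ΣP(2018)·Q(2018) = 0.65×225 + 3.90×150 + 78.84×40 + 1.46×254 = 146.25 + 585 + 3153.6 + 370.84 = 4255.69
Index = 4802.07 / 4255.69 × 100 = 112.8388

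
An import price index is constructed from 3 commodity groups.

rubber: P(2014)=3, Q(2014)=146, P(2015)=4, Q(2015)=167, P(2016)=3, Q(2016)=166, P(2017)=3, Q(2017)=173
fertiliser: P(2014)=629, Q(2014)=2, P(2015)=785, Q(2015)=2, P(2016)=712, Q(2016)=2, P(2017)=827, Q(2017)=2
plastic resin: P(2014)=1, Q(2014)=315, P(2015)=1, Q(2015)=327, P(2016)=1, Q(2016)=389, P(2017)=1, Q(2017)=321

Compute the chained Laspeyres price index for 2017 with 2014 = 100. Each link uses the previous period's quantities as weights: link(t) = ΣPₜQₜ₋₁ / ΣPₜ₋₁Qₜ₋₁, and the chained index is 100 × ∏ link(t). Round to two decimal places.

Link 2014→2015:
ΣP(2015)Q(2014) = 4×146 + 785×2 + 1×315 = 584 + 1570 + 315 = 2469
ΣP(2014)Q(2014) = 3×146 + 629×2 + 1×315 = 438 + 1258 + 315 = 2011
link = 2469/2011 = 1.227747
Link 2015→2016:
ΣP(2016)Q(2015) = 3×167 + 712×2 + 1×327 = 501 + 1424 + 327 = 2252
ΣP(2015)Q(2015) = 4×167 + 785×2 + 1×327 = 668 + 1570 + 327 = 2565
link = 2252/2565 = 0.877973
Link 2016→2017:
ΣP(2017)Q(2016) = 3×166 + 827×2 + 1×389 = 498 + 1654 + 389 = 2541
ΣP(2016)Q(2016) = 3×166 + 712×2 + 1×389 = 498 + 1424 + 389 = 2311
link = 2541/2311 = 1.099524
Chained index = 100 × 1.227747 × 0.877973 × 1.099524 = 118.5208

118.52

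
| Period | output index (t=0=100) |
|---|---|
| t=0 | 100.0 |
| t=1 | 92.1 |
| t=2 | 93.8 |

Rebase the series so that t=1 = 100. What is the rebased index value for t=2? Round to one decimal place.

Rebased(t=2) = 93.8 / 92.1 × 100 = 101.8458

101.8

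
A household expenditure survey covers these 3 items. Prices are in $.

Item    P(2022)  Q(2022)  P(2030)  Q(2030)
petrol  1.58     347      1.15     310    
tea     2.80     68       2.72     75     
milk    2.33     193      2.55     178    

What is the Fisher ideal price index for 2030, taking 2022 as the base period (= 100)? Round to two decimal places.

90.79

Laspeyres component (base-period weights):
ΣP(2030)Q(2022) = 1.15×347 + 2.72×68 + 2.55×193 = 399.05 + 184.96 + 492.15 = 1076.16
ΣP(2022)Q(2022) = 1.58×347 + 2.80×68 + 2.33×193 = 548.26 + 190.4 + 449.69 = 1188.35
L = 1076.16 / 1188.35 × 100 = 90.5592
Paasche component (current-period weights):
ΣP(2030)Q(2030) = 1.15×310 + 2.72×75 + 2.55×178 = 356.5 + 204 + 453.9 = 1014.4
ΣP(2022)Q(2030) = 1.58×310 + 2.80×75 + 2.33×178 = 489.8 + 210 + 414.74 = 1114.54
P = 1014.4 / 1114.54 × 100 = 91.0151
Fisher = √(L × P) = √(90.5592 × 91.0151) = 90.7869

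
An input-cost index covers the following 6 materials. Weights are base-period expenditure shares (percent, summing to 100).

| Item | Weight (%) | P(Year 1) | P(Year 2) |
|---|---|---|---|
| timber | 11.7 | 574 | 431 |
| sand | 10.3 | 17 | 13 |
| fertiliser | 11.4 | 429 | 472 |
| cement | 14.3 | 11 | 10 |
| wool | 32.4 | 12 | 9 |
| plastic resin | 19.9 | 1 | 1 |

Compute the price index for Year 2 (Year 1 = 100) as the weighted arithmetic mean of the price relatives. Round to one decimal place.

86.4

timber: 11.7 × (431/574) = 11.7 × 0.750871 = 8.7852
sand: 10.3 × (13/17) = 10.3 × 0.764706 = 7.8765
fertiliser: 11.4 × (472/429) = 11.4 × 1.100233 = 12.5427
cement: 14.3 × (10/11) = 14.3 × 0.909091 = 13.0000
wool: 32.4 × (9/12) = 32.4 × 0.750000 = 24.3000
plastic resin: 19.9 × (1/1) = 19.9 × 1.000000 = 19.9000
Index = Σ wᵢ·(p₁ᵢ/p₀ᵢ) = 8.7852 + 7.8765 + 12.5427 + 13.0000 + 24.3000 + 19.9000 = 86.4043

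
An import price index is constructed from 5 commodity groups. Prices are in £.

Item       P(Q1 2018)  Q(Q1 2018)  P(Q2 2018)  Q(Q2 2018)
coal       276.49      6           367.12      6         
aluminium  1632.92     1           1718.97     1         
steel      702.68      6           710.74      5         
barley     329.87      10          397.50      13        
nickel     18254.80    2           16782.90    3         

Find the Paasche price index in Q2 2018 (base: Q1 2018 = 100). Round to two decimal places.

Paasche price index uses current-period quantities as weights.
ΣP(Q2 2018)·Q(Q2 2018) = 367.12×6 + 1718.97×1 + 710.74×5 + 397.50×13 + 16782.90×3 = 2202.72 + 1718.97 + 3553.7 + 5167.5 + 50348.7 = 62991.59
ΣP(Q1 2018)·Q(Q2 2018) = 276.49×6 + 1632.92×1 + 702.68×5 + 329.87×13 + 18254.80×3 = 1658.94 + 1632.92 + 3513.4 + 4288.31 + 54764.4 = 65857.97
Index = 62991.59 / 65857.97 × 100 = 95.6476

95.65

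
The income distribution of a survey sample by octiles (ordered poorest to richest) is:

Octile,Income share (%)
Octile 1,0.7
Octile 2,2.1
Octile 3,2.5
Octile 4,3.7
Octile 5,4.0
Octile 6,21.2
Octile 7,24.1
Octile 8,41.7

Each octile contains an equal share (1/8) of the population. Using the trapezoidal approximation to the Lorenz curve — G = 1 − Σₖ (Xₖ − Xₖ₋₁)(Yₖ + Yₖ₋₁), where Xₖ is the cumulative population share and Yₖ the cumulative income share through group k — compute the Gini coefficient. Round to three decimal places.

0.567

Cumulative income shares Yₖ: 0.0070, 0.0280, 0.0530, 0.0900, 0.1300, 0.3420, 0.5830, 1.0000
Σ (Xₖ−Xₖ₋₁)(Yₖ+Yₖ₋₁) = (1/8)(0.0070+0.0000) + (1/8)(0.0280+0.0070) + (1/8)(0.0530+0.0280) + (1/8)(0.0900+0.0530) + (1/8)(0.1300+0.0900) + (1/8)(0.3420+0.1300) + (1/8)(0.5830+0.3420) + (1/8)(1.0000+0.5830)
  = 0.0009 + 0.0044 + 0.0101 + 0.0179 + 0.0275 + 0.0590 + 0.1156 + 0.1979 = 0.4332
G = 1 − 0.4332 = 0.5668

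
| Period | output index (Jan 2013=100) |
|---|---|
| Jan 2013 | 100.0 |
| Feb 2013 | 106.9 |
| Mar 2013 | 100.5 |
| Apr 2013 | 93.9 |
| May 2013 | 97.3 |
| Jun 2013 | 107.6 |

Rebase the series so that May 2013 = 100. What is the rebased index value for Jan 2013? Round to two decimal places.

102.77

Rebased(Jan 2013) = 100.0 / 97.3 × 100 = 102.7749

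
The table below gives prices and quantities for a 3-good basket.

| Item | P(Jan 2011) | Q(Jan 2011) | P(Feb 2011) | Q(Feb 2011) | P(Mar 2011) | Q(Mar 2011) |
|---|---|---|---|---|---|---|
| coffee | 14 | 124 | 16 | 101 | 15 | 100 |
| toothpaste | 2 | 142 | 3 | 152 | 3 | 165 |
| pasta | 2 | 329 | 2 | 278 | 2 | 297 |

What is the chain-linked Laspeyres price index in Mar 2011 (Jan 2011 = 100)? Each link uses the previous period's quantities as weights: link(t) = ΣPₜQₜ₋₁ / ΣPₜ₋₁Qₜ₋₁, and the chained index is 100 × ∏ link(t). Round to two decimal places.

110.16

Link Jan 2011→Feb 2011:
ΣP(Feb 2011)Q(Jan 2011) = 16×124 + 3×142 + 2×329 = 1984 + 426 + 658 = 3068
ΣP(Jan 2011)Q(Jan 2011) = 14×124 + 2×142 + 2×329 = 1736 + 284 + 658 = 2678
link = 3068/2678 = 1.145631
Link Feb 2011→Mar 2011:
ΣP(Mar 2011)Q(Feb 2011) = 15×101 + 3×152 + 2×278 = 1515 + 456 + 556 = 2527
ΣP(Feb 2011)Q(Feb 2011) = 16×101 + 3×152 + 2×278 = 1616 + 456 + 556 = 2628
link = 2527/2628 = 0.961568
Chained index = 100 × 1.145631 × 0.961568 = 110.1602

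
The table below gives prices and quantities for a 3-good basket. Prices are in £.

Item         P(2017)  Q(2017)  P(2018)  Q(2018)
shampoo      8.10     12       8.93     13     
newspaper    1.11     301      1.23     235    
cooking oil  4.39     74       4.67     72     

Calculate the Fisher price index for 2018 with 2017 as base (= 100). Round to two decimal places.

108.75

Laspeyres component (base-period weights):
ΣP(2018)Q(2017) = 8.93×12 + 1.23×301 + 4.67×74 = 107.16 + 370.23 + 345.58 = 822.97
ΣP(2017)Q(2017) = 8.10×12 + 1.11×301 + 4.39×74 = 97.2 + 334.11 + 324.86 = 756.17
L = 822.97 / 756.17 × 100 = 108.8340
Paasche component (current-period weights):
ΣP(2018)Q(2018) = 8.93×13 + 1.23×235 + 4.67×72 = 116.09 + 289.05 + 336.24 = 741.38
ΣP(2017)Q(2018) = 8.10×13 + 1.11×235 + 4.39×72 = 105.3 + 260.85 + 316.08 = 682.23
P = 741.38 / 682.23 × 100 = 108.6701
Fisher = √(L × P) = √(108.8340 × 108.6701) = 108.7520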